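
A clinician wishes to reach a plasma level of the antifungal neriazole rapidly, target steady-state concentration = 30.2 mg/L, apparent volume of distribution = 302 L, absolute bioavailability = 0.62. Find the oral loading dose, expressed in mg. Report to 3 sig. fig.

LD = Css × Vd / F = 30.2 × 302 / 0.62 = 14710 mg

14700 mg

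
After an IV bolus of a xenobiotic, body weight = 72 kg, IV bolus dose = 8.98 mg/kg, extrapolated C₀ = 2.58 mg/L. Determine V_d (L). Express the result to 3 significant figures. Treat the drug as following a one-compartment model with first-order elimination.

Dose = 8.98 × 72 = 646.6 mg
Vd = Dose / C₀ = 646.6 / 2.58 = 250.6 L

251 L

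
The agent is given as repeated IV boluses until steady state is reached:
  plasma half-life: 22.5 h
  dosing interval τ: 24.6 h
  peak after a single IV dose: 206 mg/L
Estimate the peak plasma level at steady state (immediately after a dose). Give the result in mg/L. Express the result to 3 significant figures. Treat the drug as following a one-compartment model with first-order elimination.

k = ln2 / t½ = 0.693147 / 22.5 = 0.03081 h⁻¹
e^(−kτ) = e^(−0.03081 × 24.6) = 0.4686
Accumulation ratio R = 1 / (1 − e^(−kτ)) = 1 / (1 − 0.4686) = 1.882
Steady-state peak = C₀ × R = 206 × 1.882 = 387.7 mg/L

388 mg/L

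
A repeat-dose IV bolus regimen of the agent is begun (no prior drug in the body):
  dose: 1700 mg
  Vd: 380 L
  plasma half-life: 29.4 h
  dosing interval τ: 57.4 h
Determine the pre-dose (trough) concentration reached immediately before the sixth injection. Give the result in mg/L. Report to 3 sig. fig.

C₀ per dose = Dose / Vd = 1700 / 380 = 4.474 mg/L
k = ln2 / t½ = 0.693147 / 29.4 = 0.02358 h⁻¹
Fraction remaining after one interval: r = e^(−kτ) = e^(−0.02358 × 57.4) = 0.2583
Before dose 6, 5 doses have been given (aged 1τ, 2τ, 3τ, 4τ, 5τ).
C_trough = C₀ × (r + r² + … + r^5) = C₀ × r(1−r^5)/(1−r)
        = 4.474 × 0.2583 × (1 − 0.001150) / (1 − 0.2583) = 1.556 mg/L

1.56 mg/L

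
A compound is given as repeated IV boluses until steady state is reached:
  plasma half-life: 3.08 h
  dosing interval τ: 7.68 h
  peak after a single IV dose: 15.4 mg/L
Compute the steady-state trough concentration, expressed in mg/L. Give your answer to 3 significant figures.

3.33 mg/L

k = ln2 / t½ = 0.693147 / 3.08 = 0.2250 h⁻¹
e^(−kτ) = e^(−0.2250 × 7.68) = 0.1776
Accumulation ratio R = 1 / (1 − e^(−kτ)) = 1 / (1 − 0.1776) = 1.216
Steady-state trough = C₀ × R × e^(−kτ) = 15.4 × 1.216 × 0.1776 = 3.326 mg/L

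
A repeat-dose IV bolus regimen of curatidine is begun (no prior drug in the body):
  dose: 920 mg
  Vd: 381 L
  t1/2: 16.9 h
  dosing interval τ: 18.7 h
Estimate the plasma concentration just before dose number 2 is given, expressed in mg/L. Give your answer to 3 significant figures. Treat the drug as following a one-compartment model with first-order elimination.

C₀ per dose = Dose / Vd = 920 / 381 = 2.415 mg/L
k = ln2 / t½ = 0.693147 / 16.9 = 0.04101 h⁻¹
Fraction remaining after one interval: r = e^(−kτ) = e^(−0.04101 × 18.7) = 0.4645
Before dose 2, 1 dose has been given (aged 1τ).
C_trough = C₀ × r = 2.415 × 0.4645 = 1.122 mg/L

1.12 mg/L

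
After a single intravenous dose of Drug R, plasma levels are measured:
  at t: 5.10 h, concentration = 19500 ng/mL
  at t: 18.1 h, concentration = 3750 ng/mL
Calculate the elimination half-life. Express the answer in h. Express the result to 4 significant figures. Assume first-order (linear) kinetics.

k = ln(C₁/C₂) / (t₂ − t₁) = ln(19500/3750) / (18.1 − 5.10)
  = 1.649 / 13.00 = 0.1268 h⁻¹
t½ = ln2 / k = 0.693147 / 0.1268 = 5.466 h

5.466 h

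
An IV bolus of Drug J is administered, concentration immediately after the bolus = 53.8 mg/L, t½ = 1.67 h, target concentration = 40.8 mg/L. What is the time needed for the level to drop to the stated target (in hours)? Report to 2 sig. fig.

k = ln2 / t½ = 0.693147 / 1.67 = 0.4151 h⁻¹
t = ln(C₀ / C) / k = ln(53.80 / 40.8) / 0.4151
  = ln(1.319) / 0.4151 = 0.2769 / 0.4151 = 0.6671 h

0.67 h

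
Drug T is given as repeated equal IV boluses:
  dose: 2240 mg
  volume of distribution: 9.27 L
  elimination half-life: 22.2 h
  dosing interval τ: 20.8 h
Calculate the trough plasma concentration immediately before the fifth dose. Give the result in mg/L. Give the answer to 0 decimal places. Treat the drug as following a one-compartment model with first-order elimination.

245 mg/L

C₀ per dose = Dose / Vd = 2240 / 9.27 = 241.6 mg/L
k = ln2 / t½ = 0.693147 / 22.2 = 0.03122 h⁻¹
Fraction remaining after one interval: r = e^(−kτ) = e^(−0.03122 × 20.8) = 0.5224
Before dose 5, 4 doses have been given (aged 1τ, 2τ, 3τ, 4τ).
C_trough = C₀ × (r + r² + … + r^4) = C₀ × r(1−r^4)/(1−r)
        = 241.6 × 0.5224 × (1 − 0.07448) / (1 − 0.5224) = 244.6 mg/L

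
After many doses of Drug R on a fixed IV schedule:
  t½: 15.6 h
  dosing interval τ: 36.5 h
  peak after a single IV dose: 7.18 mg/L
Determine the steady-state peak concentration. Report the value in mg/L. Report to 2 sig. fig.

8.9 mg/L

k = ln2 / t½ = 0.693147 / 15.6 = 0.04443 h⁻¹
e^(−kτ) = e^(−0.04443 × 36.5) = 0.1976
Accumulation ratio R = 1 / (1 − e^(−kτ)) = 1 / (1 − 0.1976) = 1.246
Steady-state peak = C₀ × R = 7.18 × 1.246 = 8.946 mg/L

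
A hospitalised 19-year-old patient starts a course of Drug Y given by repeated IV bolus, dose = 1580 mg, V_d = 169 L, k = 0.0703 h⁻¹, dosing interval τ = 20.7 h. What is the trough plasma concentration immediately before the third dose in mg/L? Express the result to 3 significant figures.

C₀ per dose = Dose / Vd = 1580 / 169 = 9.349 mg/L
Fraction remaining after one interval: r = e^(−kτ) = e^(−0.07030 × 20.7) = 0.2334
Before dose 3, 2 doses have been given (aged 1τ, 2τ).
C_trough = C₀ × (r + r²) = 9.349 × (0.2334 + 0.05448) = 2.691 mg/L

2.69 mg/L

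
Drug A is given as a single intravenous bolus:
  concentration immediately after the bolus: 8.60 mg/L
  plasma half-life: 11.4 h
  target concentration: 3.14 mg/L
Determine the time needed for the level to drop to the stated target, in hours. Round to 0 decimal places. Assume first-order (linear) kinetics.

17 h

k = ln2 / t½ = 0.693147 / 11.4 = 0.06080 h⁻¹
t = ln(C₀ / C) / k = ln(8.600 / 3.14) / 0.06080
  = ln(2.739) / 0.06080 = 1.008 / 0.06080 = 16.58 h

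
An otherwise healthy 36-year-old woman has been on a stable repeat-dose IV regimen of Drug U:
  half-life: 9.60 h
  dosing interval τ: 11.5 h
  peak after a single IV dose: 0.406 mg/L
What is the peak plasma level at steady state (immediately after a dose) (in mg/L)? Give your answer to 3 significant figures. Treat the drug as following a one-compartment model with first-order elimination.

0.720 mg/L

k = ln2 / t½ = 0.693147 / 9.60 = 0.07220 h⁻¹
e^(−kτ) = e^(−0.07220 × 11.5) = 0.4359
Accumulation ratio R = 1 / (1 − e^(−kτ)) = 1 / (1 − 0.4359) = 1.773
Steady-state peak = C₀ × R = 0.406 × 1.773 = 0.7198 mg/L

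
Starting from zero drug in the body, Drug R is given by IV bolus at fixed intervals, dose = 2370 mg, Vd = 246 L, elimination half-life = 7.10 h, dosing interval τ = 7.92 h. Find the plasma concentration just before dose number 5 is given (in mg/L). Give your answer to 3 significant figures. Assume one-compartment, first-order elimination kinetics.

7.88 mg/L

C₀ per dose = Dose / Vd = 2370 / 246 = 9.634 mg/L
k = ln2 / t½ = 0.693147 / 7.10 = 0.09763 h⁻¹
Fraction remaining after one interval: r = e^(−kτ) = e^(−0.09763 × 7.92) = 0.4615
Before dose 5, 4 doses have been given (aged 1τ, 2τ, 3τ, 4τ).
C_trough = C₀ × (r + r² + … + r^4) = C₀ × r(1−r^4)/(1−r)
        = 9.634 × 0.4615 × (1 − 0.04536) / (1 − 0.4615) = 7.882 mg/L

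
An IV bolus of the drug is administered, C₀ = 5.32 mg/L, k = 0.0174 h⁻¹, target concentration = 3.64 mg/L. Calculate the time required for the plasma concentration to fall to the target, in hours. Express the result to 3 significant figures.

t = ln(C₀ / C) / k = ln(5.320 / 3.64) / 0.01740
  = ln(1.462) / 0.01740 = 0.3798 / 0.01740 = 21.83 h

21.8 h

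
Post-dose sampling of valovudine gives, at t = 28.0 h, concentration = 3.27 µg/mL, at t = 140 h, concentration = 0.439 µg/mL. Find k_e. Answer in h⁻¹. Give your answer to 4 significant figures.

k = ln(C₁/C₂) / (t₂ − t₁) = ln(3.27/0.439) / (140 − 28.0)
  = 2.008 / 112.0 = 0.01793 h⁻¹

0.01793 h⁻¹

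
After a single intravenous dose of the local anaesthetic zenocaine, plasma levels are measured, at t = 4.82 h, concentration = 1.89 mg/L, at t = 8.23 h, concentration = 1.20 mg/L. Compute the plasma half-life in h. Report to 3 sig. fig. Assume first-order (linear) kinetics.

5.20 h

k = ln(C₁/C₂) / (t₂ − t₁) = ln(1.89/1.20) / (8.23 − 4.82)
  = 0.4543 / 3.410 = 0.1332 h⁻¹
t½ = ln2 / k = 0.693147 / 0.1332 = 5.204 h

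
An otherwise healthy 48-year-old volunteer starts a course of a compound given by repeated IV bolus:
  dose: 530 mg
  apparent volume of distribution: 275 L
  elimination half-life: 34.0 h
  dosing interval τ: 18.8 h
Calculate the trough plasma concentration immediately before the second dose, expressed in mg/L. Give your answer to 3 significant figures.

C₀ per dose = Dose / Vd = 530 / 275 = 1.927 mg/L
k = ln2 / t½ = 0.693147 / 34.0 = 0.02039 h⁻¹
Fraction remaining after one interval: r = e^(−kτ) = e^(−0.02039 × 18.8) = 0.6816
Before dose 2, 1 dose has been given (aged 1τ).
C_trough = C₀ × r = 1.927 × 0.6816 = 1.313 mg/L

1.31 mg/L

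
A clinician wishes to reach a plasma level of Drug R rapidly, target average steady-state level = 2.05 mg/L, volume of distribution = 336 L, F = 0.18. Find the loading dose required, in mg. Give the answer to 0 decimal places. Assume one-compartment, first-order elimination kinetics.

3827 mg

LD = Css × Vd / F = 2.05 × 336 / 0.18 = 3827 mg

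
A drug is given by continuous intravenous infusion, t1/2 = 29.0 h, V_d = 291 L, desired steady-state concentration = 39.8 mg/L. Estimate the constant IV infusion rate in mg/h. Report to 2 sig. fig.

280 mg/h

k = ln2 / t½ = 0.693147 / 29.0 = 0.02390 h⁻¹
CL = k × Vd = 0.02390 × 291 = 6.955 L/h
At steady state, infusion rate R₀ = Css × CL = 39.8 × 6.955 = 276.8 mg/h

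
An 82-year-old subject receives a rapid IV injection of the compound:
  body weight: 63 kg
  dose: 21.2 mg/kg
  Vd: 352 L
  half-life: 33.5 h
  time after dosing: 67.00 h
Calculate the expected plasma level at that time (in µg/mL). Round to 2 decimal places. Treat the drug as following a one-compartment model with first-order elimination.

0.95 µg/mL

Total dose = 21.2 × 63 = 1336 mg
C₀ = Dose / Vd = 1336 / 352 = 3.795 mg/L
k = ln2 / t½ = 0.693147 / 33.5 = 0.02069 h⁻¹
t / t½ = 67.00 / 33.5 = 2 half-lives
C = C₀ × (1/2)^2 = 3.795 × 0.2500 = 0.9488 mg/L
(0.9488 mg/L = 0.9488 µg/mL)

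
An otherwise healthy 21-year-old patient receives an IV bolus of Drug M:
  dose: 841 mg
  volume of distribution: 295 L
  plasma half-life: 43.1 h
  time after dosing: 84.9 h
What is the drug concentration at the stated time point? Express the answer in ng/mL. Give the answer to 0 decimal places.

C₀ = Dose / Vd = 841.0 / 295 = 2.851 mg/L
k = ln2 / t½ = 0.693147 / 43.1 = 0.01608 h⁻¹
C = C₀ · e^(−k·t) = 2.851 × e^(−0.01608 × 84.9)
  = 2.851 × 0.2553 = 0.7279 mg/L
Convert: 0.7279 mg/L × 1000 = 727.9 ng/mL

728 ng/mL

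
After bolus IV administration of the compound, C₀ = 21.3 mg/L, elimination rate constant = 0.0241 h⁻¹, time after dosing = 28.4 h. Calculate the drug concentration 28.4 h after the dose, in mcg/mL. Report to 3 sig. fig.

10.7 mcg/mL

C = C₀ · e^(−k·t) = 21.30 × e^(−0.02410 × 28.4)
  = 21.30 × 0.5044 = 10.74 mg/L
(10.74 mg/L = 10.74 mcg/mL)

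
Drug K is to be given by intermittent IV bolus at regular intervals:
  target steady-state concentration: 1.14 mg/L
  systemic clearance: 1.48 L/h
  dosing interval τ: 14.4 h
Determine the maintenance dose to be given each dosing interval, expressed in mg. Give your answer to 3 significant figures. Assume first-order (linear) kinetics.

24.3 mg

At steady state, Dose/τ = Css × CL.
Dose = Css × CL × τ = 1.14 × 1.480 × 14.4 = 24.30 mg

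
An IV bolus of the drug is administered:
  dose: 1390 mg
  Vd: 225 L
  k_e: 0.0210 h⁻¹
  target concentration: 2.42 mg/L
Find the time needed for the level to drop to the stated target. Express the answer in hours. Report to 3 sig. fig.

C₀ = Dose / Vd = 1390 / 225 = 6.178 mg/L
t = ln(C₀ / C) / k = ln(6.178 / 2.42) / 0.02100
  = ln(2.553) / 0.02100 = 0.9373 / 0.02100 = 44.63 h

44.6 h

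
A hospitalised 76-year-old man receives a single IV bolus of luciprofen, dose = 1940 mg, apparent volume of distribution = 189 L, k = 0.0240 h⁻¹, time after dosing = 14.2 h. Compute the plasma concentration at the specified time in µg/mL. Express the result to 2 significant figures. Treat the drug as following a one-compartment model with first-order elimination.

7.3 µg/mL

C₀ = Dose / Vd = 1940 / 189 = 10.26 mg/L
C = C₀ · e^(−k·t) = 10.26 × e^(−0.02400 × 14.2)
  = 10.26 × 0.7112 = 7.297 mg/L
(7.297 mg/L = 7.297 µg/mL)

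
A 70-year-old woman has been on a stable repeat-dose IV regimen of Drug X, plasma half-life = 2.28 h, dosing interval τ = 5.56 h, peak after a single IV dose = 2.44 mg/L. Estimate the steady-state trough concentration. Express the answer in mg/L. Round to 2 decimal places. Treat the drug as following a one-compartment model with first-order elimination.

k = ln2 / t½ = 0.693147 / 2.28 = 0.3040 h⁻¹
e^(−kτ) = e^(−0.3040 × 5.56) = 0.1845
Accumulation ratio R = 1 / (1 − e^(−kτ)) = 1 / (1 − 0.1845) = 1.226
Steady-state trough = C₀ × R × e^(−kτ) = 2.44 × 1.226 × 0.1845 = 0.5519 mg/L

0.55 mg/L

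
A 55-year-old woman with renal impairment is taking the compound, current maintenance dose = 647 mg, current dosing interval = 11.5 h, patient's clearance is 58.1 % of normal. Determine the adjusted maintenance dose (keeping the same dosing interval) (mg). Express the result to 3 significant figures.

To keep the same average steady-state level, dosing rate must scale with clearance.
CL ratio = 58.1 / 100 = 0.5810
New dose (same interval) = 647 × 0.5810 = 375.9 mg

376 mg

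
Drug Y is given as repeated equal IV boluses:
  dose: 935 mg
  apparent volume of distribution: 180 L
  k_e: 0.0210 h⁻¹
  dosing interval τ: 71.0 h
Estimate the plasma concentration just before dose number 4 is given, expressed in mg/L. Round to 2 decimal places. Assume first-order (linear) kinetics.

C₀ per dose = Dose / Vd = 935 / 180 = 5.194 mg/L
Fraction remaining after one interval: r = e^(−kτ) = e^(−0.02100 × 71.0) = 0.2251
Before dose 4, 3 doses have been given (aged 1τ, 2τ, 3τ).
C_trough = C₀ × (r + r² + … + r^3) = C₀ × r(1−r^3)/(1−r)
        = 5.194 × 0.2251 × (1 − 0.01141) / (1 − 0.2251) = 1.492 mg/L

1.49 mg/L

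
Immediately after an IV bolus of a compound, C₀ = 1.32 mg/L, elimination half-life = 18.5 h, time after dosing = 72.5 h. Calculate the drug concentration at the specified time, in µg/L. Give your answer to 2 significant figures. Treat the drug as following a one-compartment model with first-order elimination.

87 µg/L

k = ln2 / t½ = 0.693147 / 18.5 = 0.03747 h⁻¹
C = C₀ · e^(−k·t) = 1.320 × e^(−0.03747 × 72.5)
  = 1.320 × 0.06610 = 0.08725 mg/L
Convert: 0.08725 mg/L × 1000 = 87.25 µg/L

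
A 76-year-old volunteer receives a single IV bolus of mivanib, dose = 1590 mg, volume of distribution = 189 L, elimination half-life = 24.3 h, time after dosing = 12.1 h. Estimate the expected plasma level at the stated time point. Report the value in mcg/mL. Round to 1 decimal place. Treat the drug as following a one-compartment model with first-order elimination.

C₀ = Dose / Vd = 1590 / 189 = 8.413 mg/L
k = ln2 / t½ = 0.693147 / 24.3 = 0.02852 h⁻¹
C = C₀ · e^(−k·t) = 8.413 × e^(−0.02852 × 12.1)
  = 8.413 × 0.7082 = 5.958 mg/L
(5.958 mg/L = 5.958 mcg/mL)

6.0 mcg/mL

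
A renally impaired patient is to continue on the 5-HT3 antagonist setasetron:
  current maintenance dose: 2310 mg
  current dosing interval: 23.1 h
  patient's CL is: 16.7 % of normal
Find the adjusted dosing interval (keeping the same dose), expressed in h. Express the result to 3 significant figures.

To keep the same average steady-state level, dosing rate must scale with clearance.
CL ratio = 16.7 / 100 = 0.1670
New interval (same dose) = 23.1 / 0.1670 = 138.3 h

138 h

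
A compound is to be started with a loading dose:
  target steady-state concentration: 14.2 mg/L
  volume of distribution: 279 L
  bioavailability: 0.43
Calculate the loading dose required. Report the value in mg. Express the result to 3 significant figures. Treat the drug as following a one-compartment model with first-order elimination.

LD = Css × Vd / F = 14.2 × 279 / 0.43 = 9213 mg

9210 mg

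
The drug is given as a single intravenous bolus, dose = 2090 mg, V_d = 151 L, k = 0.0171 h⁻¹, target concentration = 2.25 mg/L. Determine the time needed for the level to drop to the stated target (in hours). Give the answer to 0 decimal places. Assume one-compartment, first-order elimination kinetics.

106 h

C₀ = Dose / Vd = 2090 / 151 = 13.84 mg/L
t = ln(C₀ / C) / k = ln(13.84 / 2.25) / 0.01710
  = ln(6.151) / 0.01710 = 1.817 / 0.01710 = 106.3 h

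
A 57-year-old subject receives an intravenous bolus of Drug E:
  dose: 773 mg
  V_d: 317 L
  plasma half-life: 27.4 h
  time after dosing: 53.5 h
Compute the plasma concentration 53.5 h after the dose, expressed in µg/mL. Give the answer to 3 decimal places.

C₀ = Dose / Vd = 773.0 / 317 = 2.438 mg/L
k = ln2 / t½ = 0.693147 / 27.4 = 0.02530 h⁻¹
C = C₀ · e^(−k·t) = 2.438 × e^(−0.02530 × 53.5)
  = 2.438 × 0.2583 = 0.6297 mg/L
(0.6297 mg/L = 0.6297 µg/mL)

0.630 µg/mL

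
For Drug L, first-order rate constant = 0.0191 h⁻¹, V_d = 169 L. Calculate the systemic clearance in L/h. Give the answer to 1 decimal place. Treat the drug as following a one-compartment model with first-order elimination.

CL = k × Vd = 0.0191 × 169 = 3.228 L/h

3.2 L/h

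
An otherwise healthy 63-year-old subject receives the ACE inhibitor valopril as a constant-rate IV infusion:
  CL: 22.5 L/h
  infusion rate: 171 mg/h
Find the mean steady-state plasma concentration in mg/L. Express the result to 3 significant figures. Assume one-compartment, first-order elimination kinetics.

7.60 mg/L

At steady state Css = R₀ / CL = 171 / 22.50 = 7.600 mg/L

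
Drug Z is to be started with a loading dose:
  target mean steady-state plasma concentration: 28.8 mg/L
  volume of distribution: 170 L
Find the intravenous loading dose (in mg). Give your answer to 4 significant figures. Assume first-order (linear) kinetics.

4896 mg

LD = Css × Vd = 28.8 × 170 = 4896 mg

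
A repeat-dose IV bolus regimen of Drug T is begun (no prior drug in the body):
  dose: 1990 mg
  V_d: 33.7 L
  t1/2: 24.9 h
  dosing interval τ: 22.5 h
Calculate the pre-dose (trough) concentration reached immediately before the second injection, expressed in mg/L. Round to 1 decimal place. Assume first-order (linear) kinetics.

31.6 mg/L

C₀ per dose = Dose / Vd = 1990 / 33.7 = 59.05 mg/L
k = ln2 / t½ = 0.693147 / 24.9 = 0.02784 h⁻¹
Fraction remaining after one interval: r = e^(−kτ) = e^(−0.02784 × 22.5) = 0.5345
Before dose 2, 1 dose has been given (aged 1τ).
C_trough = C₀ × r = 59.05 × 0.5345 = 31.56 mg/L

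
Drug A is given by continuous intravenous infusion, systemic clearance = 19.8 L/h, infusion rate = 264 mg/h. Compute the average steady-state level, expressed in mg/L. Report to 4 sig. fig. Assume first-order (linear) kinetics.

At steady state Css = R₀ / CL = 264 / 19.80 = 13.33 mg/L

13.33 mg/L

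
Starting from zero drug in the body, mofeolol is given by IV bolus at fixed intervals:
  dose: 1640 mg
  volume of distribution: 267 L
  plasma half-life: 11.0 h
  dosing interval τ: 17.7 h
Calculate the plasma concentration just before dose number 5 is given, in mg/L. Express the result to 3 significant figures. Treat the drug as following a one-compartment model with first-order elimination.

2.96 mg/L

C₀ per dose = Dose / Vd = 1640 / 267 = 6.142 mg/L
k = ln2 / t½ = 0.693147 / 11.0 = 0.06301 h⁻¹
Fraction remaining after one interval: r = e^(−kτ) = e^(−0.06301 × 17.7) = 0.3278
Before dose 5, 4 doses have been given (aged 1τ, 2τ, 3τ, 4τ).
C_trough = C₀ × (r + r² + … + r^4) = C₀ × r(1−r^4)/(1−r)
        = 6.142 × 0.3278 × (1 − 0.01155) / (1 − 0.3278) = 2.961 mg/L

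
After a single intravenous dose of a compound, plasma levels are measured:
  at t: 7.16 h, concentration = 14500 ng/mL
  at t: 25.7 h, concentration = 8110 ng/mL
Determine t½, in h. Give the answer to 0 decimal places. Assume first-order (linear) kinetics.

k = ln(C₁/C₂) / (t₂ − t₁) = ln(14500/8110) / (25.7 − 7.16)
  = 0.5811 / 18.54 = 0.03134 h⁻¹
t½ = ln2 / k = 0.693147 / 0.03134 = 22.12 h

22 h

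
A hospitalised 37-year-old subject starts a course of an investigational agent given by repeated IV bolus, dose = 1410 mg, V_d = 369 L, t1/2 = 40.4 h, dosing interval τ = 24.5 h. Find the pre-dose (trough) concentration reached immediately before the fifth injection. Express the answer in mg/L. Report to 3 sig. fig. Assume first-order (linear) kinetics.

5.95 mg/L

C₀ per dose = Dose / Vd = 1410 / 369 = 3.821 mg/L
k = ln2 / t½ = 0.693147 / 40.4 = 0.01716 h⁻¹
Fraction remaining after one interval: r = e^(−kτ) = e^(−0.01716 × 24.5) = 0.6568
Before dose 5, 4 doses have been given (aged 1τ, 2τ, 3τ, 4τ).
C_trough = C₀ × (r + r² + … + r^4) = C₀ × r(1−r^4)/(1−r)
        = 3.821 × 0.6568 × (1 − 0.1861) / (1 − 0.6568) = 5.952 mg/L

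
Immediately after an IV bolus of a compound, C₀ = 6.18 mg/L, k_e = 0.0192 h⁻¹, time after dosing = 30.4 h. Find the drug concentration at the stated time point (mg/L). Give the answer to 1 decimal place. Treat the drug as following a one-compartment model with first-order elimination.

C = C₀ · e^(−k·t) = 6.180 × e^(−0.01920 × 30.4)
  = 6.180 × 0.5578 = 3.447 mg/L

3.4 mg/L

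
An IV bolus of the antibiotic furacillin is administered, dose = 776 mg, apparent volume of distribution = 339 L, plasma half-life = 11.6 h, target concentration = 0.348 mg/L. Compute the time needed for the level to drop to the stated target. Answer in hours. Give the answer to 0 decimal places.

C₀ = Dose / Vd = 776.0 / 339 = 2.289 mg/L
k = ln2 / t½ = 0.693147 / 11.6 = 0.05975 h⁻¹
t = ln(C₀ / C) / k = ln(2.289 / 0.348) / 0.05975
  = ln(6.578) / 0.05975 = 1.884 / 0.05975 = 31.53 h

32 h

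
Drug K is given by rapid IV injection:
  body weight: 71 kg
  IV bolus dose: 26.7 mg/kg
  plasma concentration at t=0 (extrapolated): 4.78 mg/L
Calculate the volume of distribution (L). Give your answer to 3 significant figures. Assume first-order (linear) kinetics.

397 L

Dose = 26.7 × 71 = 1896 mg
Vd = Dose / C₀ = 1896 / 4.78 = 396.7 L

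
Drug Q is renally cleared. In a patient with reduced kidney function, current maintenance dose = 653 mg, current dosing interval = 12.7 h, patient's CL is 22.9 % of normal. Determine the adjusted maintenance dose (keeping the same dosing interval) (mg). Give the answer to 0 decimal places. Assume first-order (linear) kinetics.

150 mg

To keep the same average steady-state level, dosing rate must scale with clearance.
CL ratio = 22.9 / 100 = 0.2290
New dose (same interval) = 653 × 0.2290 = 149.5 mg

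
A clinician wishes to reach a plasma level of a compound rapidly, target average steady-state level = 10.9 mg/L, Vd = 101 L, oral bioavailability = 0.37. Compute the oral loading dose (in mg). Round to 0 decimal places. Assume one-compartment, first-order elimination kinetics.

2975 mg

LD = Css × Vd / F = 10.9 × 101 / 0.37 = 2975 mg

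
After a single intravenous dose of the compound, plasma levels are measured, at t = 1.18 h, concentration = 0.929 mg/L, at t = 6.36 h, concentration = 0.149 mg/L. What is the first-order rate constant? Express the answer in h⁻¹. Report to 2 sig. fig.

0.35 h⁻¹

k = ln(C₁/C₂) / (t₂ − t₁) = ln(0.929/0.149) / (6.36 − 1.18)
  = 1.830 / 5.180 = 0.3533 h⁻¹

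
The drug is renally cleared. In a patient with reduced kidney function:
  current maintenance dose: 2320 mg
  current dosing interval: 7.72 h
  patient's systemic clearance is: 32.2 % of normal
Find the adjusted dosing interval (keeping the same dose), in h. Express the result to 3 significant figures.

To keep the same average steady-state level, dosing rate must scale with clearance.
CL ratio = 32.2 / 100 = 0.3220
New interval (same dose) = 7.72 / 0.3220 = 23.98 h

24.0 h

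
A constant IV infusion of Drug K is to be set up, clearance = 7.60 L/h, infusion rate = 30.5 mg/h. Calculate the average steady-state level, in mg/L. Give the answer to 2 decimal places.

4.01 mg/L

At steady state Css = R₀ / CL = 30.5 / 7.600 = 4.013 mg/L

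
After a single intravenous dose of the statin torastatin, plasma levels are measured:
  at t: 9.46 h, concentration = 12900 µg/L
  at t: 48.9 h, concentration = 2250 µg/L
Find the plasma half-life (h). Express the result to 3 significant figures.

k = ln(C₁/C₂) / (t₂ − t₁) = ln(12900/2250) / (48.9 − 9.46)
  = 1.746 / 39.44 = 0.04427 h⁻¹
t½ = ln2 / k = 0.693147 / 0.04427 = 15.66 h

15.7 h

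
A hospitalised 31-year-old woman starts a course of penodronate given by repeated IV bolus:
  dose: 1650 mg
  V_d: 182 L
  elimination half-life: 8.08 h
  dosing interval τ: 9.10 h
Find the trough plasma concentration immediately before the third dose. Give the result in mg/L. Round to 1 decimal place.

6.1 mg/L

C₀ per dose = Dose / Vd = 1650 / 182 = 9.066 mg/L
k = ln2 / t½ = 0.693147 / 8.08 = 0.08579 h⁻¹
Fraction remaining after one interval: r = e^(−kτ) = e^(−0.08579 × 9.10) = 0.4581
Before dose 3, 2 doses have been given (aged 1τ, 2τ).
C_trough = C₀ × (r + r²) = 9.066 × (0.4581 + 0.2099) = 6.056 mg/L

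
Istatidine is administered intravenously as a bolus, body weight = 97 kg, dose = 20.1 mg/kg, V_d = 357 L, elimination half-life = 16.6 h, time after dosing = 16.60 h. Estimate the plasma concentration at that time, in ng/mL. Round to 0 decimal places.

2731 ng/mL

Total dose = 20.1 × 97 = 1950 mg
C₀ = Dose / Vd = 1950 / 357 = 5.462 mg/L
k = ln2 / t½ = 0.693147 / 16.6 = 0.04176 h⁻¹
t / t½ = 16.60 / 16.6 = 1 half-lives
C = C₀ × (1/2)^1 = 5.462 × 0.5000 = 2.731 mg/L
Convert: 2.731 mg/L × 1000 = 2731 ng/mL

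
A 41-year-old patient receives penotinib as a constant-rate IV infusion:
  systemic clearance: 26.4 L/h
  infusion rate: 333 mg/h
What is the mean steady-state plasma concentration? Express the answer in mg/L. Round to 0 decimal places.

13 mg/L

At steady state Css = R₀ / CL = 333 / 26.40 = 12.61 mg/L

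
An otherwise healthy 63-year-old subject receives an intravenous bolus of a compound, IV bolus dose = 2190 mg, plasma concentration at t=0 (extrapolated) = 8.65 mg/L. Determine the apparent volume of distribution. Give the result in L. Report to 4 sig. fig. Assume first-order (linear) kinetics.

253.2 L

Vd = Dose / C₀ = 2190 / 8.65 = 253.2 L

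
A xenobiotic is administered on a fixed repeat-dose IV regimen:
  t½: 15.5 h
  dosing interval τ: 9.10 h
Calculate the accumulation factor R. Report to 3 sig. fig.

2.99

k = ln2 / t½ = 0.693147 / 15.5 = 0.04472 h⁻¹
e^(−kτ) = e^(−0.04472 × 9.10) = 0.6657
Accumulation ratio R = 1 / (1 − e^(−kτ)) = 1 / (1 − 0.6657) = 2.991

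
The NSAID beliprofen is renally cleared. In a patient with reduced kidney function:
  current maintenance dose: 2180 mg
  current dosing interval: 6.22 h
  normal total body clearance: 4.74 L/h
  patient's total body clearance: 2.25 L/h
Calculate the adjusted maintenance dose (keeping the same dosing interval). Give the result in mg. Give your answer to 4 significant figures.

1035 mg

To keep the same average steady-state level, dosing rate must scale with clearance.
CL ratio = 2.25 / 4.74 = 0.4747
New dose (same interval) = 2180 × 0.4747 = 1035 mg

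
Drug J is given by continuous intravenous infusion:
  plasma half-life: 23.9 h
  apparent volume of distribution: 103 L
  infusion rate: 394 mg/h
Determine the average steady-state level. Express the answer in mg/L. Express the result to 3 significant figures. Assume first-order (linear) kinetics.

k = ln2 / t½ = 0.693147 / 23.9 = 0.02900 h⁻¹
CL = k × Vd = 0.02900 × 103 = 2.987 L/h
At steady state Css = R₀ / CL = 394 / 2.987 = 131.9 mg/L

132 mg/L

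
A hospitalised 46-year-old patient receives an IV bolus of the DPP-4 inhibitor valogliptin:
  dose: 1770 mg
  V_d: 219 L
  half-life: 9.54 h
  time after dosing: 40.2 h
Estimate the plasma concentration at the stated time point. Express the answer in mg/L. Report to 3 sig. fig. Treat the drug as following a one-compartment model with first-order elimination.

C₀ = Dose / Vd = 1770 / 219 = 8.082 mg/L
k = ln2 / t½ = 0.693147 / 9.54 = 0.07266 h⁻¹
C = C₀ · e^(−k·t) = 8.082 × e^(−0.07266 × 40.2)
  = 8.082 × 0.05388 = 0.4355 mg/L

0.436 mg/L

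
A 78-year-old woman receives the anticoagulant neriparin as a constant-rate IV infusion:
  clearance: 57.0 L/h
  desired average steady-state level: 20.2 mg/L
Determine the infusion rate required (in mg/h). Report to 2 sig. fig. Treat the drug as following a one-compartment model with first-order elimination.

1200 mg/h

At steady state, infusion rate R₀ = Css × CL = 20.2 × 57.00 = 1151 mg/h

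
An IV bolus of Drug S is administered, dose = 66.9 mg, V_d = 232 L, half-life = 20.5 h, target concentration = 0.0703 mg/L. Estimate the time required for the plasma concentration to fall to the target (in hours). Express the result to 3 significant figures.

C₀ = Dose / Vd = 66.90 / 232 = 0.2884 mg/L
k = ln2 / t½ = 0.693147 / 20.5 = 0.03381 h⁻¹
t = ln(C₀ / C) / k = ln(0.2884 / 0.0703) / 0.03381
  = ln(4.102) / 0.03381 = 1.411 / 0.03381 = 41.73 h

41.7 h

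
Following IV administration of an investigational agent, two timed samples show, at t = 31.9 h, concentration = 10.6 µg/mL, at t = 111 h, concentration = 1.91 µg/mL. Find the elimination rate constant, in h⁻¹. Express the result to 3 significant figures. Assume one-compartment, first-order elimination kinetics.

k = ln(C₁/C₂) / (t₂ − t₁) = ln(10.6/1.91) / (111 − 31.9)
  = 1.714 / 79.10 = 0.02167 h⁻¹

0.0217 h⁻¹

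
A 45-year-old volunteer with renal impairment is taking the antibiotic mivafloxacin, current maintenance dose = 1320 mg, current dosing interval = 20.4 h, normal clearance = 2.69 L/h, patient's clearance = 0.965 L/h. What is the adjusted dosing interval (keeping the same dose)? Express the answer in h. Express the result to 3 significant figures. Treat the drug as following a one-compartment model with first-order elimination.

To keep the same average steady-state level, dosing rate must scale with clearance.
CL ratio = 0.965 / 2.69 = 0.3587
New interval (same dose) = 20.4 / 0.3587 = 56.87 h

56.9 h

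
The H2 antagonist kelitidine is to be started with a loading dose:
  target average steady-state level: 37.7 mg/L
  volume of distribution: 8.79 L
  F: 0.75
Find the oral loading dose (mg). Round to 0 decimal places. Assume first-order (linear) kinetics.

442 mg

LD = Css × Vd / F = 37.7 × 8.79 / 0.75 = 441.8 mg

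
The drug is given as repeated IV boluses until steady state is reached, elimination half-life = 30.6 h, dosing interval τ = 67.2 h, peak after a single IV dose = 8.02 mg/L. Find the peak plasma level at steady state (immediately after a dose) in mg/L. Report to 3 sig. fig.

10.3 mg/L

k = ln2 / t½ = 0.693147 / 30.6 = 0.02265 h⁻¹
e^(−kτ) = e^(−0.02265 × 67.2) = 0.2183
Accumulation ratio R = 1 / (1 − e^(−kτ)) = 1 / (1 − 0.2183) = 1.279
Steady-state peak = C₀ × R = 8.02 × 1.279 = 10.26 mg/L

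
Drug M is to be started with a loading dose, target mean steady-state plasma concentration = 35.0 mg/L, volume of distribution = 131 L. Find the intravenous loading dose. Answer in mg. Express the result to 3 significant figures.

4590 mg

LD = Css × Vd = 35.0 × 131 = 4585 mg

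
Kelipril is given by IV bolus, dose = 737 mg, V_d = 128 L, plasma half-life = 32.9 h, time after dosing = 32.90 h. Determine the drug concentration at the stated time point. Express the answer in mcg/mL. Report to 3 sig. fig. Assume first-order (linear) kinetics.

2.88 mcg/mL

C₀ = Dose / Vd = 737.0 / 128 = 5.758 mg/L
k = ln2 / t½ = 0.693147 / 32.9 = 0.02107 h⁻¹
t / t½ = 32.90 / 32.9 = 1 half-lives
C = C₀ × (1/2)^1 = 5.758 × 0.5000 = 2.879 mg/L
(2.879 mg/L = 2.879 mcg/mL)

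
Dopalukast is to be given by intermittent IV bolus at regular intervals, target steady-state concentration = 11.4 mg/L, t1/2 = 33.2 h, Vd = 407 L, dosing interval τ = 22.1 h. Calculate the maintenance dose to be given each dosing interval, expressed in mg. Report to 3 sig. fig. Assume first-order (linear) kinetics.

2140 mg

k = ln2 / t½ = 0.693147 / 33.2 = 0.02088 h⁻¹
CL = k × Vd = 0.02088 × 407 = 8.498 L/h
At steady state, Dose/τ = Css × CL.
Dose = Css × CL × τ = 11.4 × 8.498 × 22.1 = 2141 mg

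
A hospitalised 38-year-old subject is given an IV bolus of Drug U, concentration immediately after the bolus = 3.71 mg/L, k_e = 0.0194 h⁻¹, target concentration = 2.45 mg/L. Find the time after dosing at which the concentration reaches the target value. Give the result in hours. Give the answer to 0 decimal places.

21 h

t = ln(C₀ / C) / k = ln(3.710 / 2.45) / 0.01940
  = ln(1.514) / 0.01940 = 0.4148 / 0.01940 = 21.38 h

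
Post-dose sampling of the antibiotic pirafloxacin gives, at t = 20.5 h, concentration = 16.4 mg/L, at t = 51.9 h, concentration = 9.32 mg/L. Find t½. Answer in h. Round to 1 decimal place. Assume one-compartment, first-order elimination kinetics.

k = ln(C₁/C₂) / (t₂ − t₁) = ln(16.4/9.32) / (51.9 − 20.5)
  = 0.5651 / 31.40 = 0.01800 h⁻¹
t½ = ln2 / k = 0.693147 / 0.01800 = 38.51 h

38.5 h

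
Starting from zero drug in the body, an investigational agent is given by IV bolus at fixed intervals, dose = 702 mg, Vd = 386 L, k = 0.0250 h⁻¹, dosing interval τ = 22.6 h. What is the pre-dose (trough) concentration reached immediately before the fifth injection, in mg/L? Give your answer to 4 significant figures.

2.145 mg/L

C₀ per dose = Dose / Vd = 702 / 386 = 1.819 mg/L
Fraction remaining after one interval: r = e^(−kτ) = e^(−0.02500 × 22.6) = 0.5684
Before dose 5, 4 doses have been given (aged 1τ, 2τ, 3τ, 4τ).
C_trough = C₀ × (r + r² + … + r^4) = C₀ × r(1−r^4)/(1−r)
        = 1.819 × 0.5684 × (1 − 0.1044) / (1 − 0.5684) = 2.145 mg/L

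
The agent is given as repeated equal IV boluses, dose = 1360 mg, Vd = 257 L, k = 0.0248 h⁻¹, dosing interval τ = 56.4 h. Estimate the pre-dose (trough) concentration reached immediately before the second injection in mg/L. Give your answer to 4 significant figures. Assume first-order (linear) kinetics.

C₀ per dose = Dose / Vd = 1360 / 257 = 5.292 mg/L
Fraction remaining after one interval: r = e^(−kτ) = e^(−0.02480 × 56.4) = 0.2469
Before dose 2, 1 dose has been given (aged 1τ).
C_trough = C₀ × r = 5.292 × 0.2469 = 1.307 mg/L

1.307 mg/L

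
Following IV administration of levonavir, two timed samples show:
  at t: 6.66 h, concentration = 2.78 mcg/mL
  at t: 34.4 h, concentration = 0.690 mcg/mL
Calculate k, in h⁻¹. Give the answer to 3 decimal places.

0.050 h⁻¹

k = ln(C₁/C₂) / (t₂ − t₁) = ln(2.78/0.690) / (34.4 − 6.66)
  = 1.394 / 27.74 = 0.05025 h⁻¹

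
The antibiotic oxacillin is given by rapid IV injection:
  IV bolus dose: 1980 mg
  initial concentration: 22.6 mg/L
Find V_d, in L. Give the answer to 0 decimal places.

Vd = Dose / C₀ = 1980 / 22.6 = 87.61 L

88 L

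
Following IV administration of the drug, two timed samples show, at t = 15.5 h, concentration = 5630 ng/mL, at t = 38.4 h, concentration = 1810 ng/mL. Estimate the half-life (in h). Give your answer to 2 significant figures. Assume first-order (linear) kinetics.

14 h

k = ln(C₁/C₂) / (t₂ − t₁) = ln(5630/1810) / (38.4 − 15.5)
  = 1.135 / 22.90 = 0.04956 h⁻¹
t½ = ln2 / k = 0.693147 / 0.04956 = 13.99 h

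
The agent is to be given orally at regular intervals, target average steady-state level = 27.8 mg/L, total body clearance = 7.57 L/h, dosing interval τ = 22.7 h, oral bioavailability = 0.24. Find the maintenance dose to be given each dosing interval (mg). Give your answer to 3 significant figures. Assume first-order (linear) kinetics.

19900 mg

At steady state, F × (Dose/τ) = Css × CL.
Dose = Css × CL × τ / F = 27.8 × 7.570 × 22.7 / 0.24 = 19900 mg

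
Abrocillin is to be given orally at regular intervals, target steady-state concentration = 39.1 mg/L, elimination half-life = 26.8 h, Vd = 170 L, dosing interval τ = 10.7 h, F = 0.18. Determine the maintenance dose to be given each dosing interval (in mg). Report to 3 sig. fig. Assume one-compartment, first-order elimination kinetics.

k = ln2 / t½ = 0.693147 / 26.8 = 0.02586 h⁻¹
CL = k × Vd = 0.02586 × 170 = 4.396 L/h
At steady state, F × (Dose/τ) = Css × CL.
Dose = Css × CL × τ / F = 39.1 × 4.396 × 10.7 / 0.18 = 10220 mg

10200 mg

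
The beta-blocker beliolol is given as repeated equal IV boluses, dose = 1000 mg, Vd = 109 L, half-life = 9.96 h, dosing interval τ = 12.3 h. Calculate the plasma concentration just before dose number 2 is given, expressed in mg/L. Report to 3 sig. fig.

C₀ per dose = Dose / Vd = 1000 / 109 = 9.174 mg/L
k = ln2 / t½ = 0.693147 / 9.96 = 0.06959 h⁻¹
Fraction remaining after one interval: r = e^(−kτ) = e^(−0.06959 × 12.3) = 0.4249
Before dose 2, 1 dose has been given (aged 1τ).
C_trough = C₀ × r = 9.174 × 0.4249 = 3.898 mg/L

3.90 mg/L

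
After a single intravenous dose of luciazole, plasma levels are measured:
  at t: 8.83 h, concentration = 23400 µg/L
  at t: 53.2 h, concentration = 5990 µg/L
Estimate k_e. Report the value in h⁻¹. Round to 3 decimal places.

0.031 h⁻¹

k = ln(C₁/C₂) / (t₂ − t₁) = ln(23400/5990) / (53.2 − 8.83)
  = 1.363 / 44.37 = 0.03072 h⁻¹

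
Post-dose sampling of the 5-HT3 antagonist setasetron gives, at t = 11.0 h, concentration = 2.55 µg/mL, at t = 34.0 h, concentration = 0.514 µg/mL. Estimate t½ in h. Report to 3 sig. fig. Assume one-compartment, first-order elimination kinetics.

k = ln(C₁/C₂) / (t₂ − t₁) = ln(2.55/0.514) / (34.0 − 11.0)
  = 1.602 / 23.00 = 0.06965 h⁻¹
t½ = ln2 / k = 0.693147 / 0.06965 = 9.952 h

9.95 h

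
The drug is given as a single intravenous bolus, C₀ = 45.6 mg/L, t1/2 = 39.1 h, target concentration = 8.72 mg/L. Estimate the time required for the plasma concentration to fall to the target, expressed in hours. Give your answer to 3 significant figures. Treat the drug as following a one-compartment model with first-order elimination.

k = ln2 / t½ = 0.693147 / 39.1 = 0.01773 h⁻¹
t = ln(C₀ / C) / k = ln(45.60 / 8.72) / 0.01773
  = ln(5.229) / 0.01773 = 1.654 / 0.01773 = 93.29 h

93.3 h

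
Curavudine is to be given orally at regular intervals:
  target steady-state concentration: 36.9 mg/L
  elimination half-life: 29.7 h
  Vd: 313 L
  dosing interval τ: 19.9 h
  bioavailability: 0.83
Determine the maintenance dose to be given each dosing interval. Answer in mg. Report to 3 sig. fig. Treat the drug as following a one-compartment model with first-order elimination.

k = ln2 / t½ = 0.693147 / 29.7 = 0.02334 h⁻¹
CL = k × Vd = 0.02334 × 313 = 7.305 L/h
At steady state, F × (Dose/τ) = Css × CL.
Dose = Css × CL × τ / F = 36.9 × 7.305 × 19.9 / 0.83 = 6463 mg

6460 mg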